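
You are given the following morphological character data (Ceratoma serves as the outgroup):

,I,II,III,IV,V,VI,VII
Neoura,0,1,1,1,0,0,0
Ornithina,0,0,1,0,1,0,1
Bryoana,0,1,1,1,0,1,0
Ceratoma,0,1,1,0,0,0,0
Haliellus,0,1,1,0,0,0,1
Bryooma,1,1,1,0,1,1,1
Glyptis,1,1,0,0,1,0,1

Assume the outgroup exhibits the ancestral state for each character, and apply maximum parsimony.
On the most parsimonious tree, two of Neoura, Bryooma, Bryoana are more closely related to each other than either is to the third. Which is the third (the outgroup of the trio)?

Character polarity is set by the outgroup: the derived state is whichever differs from the outgroup's state, so for II, III the derived state is '0', and for the remaining characters it is '1'.
Only Bryooma and Glyptis show the derived state '1' for I, supporting them as a clade.
II (derived state '0') is unique to Ornithina (autapomorphy; uninformative for grouping).
III: derived state '0' in Glyptis only — an autapomorphy, so it tells us nothing about relationships among taxa.
Only Bryoana and Neoura show the derived state '1' for IV, supporting them as a clade.
V (derived state '1') is shared by Bryooma, Glyptis, and Ornithina — a synapomorphy uniting that clade.
VI groups Bryoana and Bryooma, which is incompatible with the clades supported by the remaining characters; treating it as convergent (homoplasy) costs fewer steps than any alternative tree.
VII (derived state '1') is shared by Bryooma, Glyptis, Haliellus, and Ornithina — a synapomorphy uniting that clade.
Most parsimonious ingroup topology: ((Neoura,Bryoana),(((Glyptis,Bryooma),Ornithina),Haliellus)).
Neoura and Bryoana share a more recent common ancestor with each other than either does with Bryooma, so Bryooma is the least closely related of the three.

Bryooma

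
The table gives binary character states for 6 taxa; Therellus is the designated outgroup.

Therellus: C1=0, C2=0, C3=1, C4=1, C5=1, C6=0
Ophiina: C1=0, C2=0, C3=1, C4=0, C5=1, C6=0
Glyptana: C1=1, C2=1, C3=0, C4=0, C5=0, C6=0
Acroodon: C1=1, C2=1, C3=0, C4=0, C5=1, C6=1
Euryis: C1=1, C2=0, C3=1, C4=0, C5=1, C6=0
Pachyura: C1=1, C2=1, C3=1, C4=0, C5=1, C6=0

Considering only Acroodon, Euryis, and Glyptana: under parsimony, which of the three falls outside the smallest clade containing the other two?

Euryis

Character polarity is set by the outgroup: the derived state is whichever differs from the outgroup's state, so for C3, C4, C5 the derived state is '0', and for the remaining characters it is '1'.
Only Acroodon, Euryis, Glyptana, and Pachyura show the derived state '1' for C1, supporting them as a clade.
C2 (derived state '1') is shared by Acroodon, Glyptana, and Pachyura — a synapomorphy uniting that clade.
C3: derived state '0' in Acroodon and Glyptana only — synapomorphy for {Acroodon, Glyptana}.
All ingroup taxa share the derived state '0' for C4; it defines the ingroup but does not resolve relationships within it.
C5: derived state '0' in Glyptana only — an autapomorphy, so it tells us nothing about relationships among taxa.
C6: derived state '1' in Acroodon only — an autapomorphy, so it tells us nothing about relationships among taxa.
Most parsimonious ingroup topology: (Ophiina,(((Glyptana,Acroodon),Pachyura),Euryis)).
Glyptana and Acroodon share a more recent common ancestor with each other than either does with Euryis, so Euryis is the least closely related of the three.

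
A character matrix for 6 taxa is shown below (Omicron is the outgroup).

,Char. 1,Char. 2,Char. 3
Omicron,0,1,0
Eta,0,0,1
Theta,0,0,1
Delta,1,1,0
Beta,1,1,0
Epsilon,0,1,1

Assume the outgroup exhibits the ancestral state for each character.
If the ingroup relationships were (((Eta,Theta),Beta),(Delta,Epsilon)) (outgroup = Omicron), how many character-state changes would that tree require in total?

5

Map each character onto (((Eta,Theta),Beta),(Delta,Epsilon)) (rooted by Omicron) and count the minimum state changes it requires (Fitch parsimony):
Char. 1: 2; Char. 2: 1; Char. 3: 2.
Total tree length = 5.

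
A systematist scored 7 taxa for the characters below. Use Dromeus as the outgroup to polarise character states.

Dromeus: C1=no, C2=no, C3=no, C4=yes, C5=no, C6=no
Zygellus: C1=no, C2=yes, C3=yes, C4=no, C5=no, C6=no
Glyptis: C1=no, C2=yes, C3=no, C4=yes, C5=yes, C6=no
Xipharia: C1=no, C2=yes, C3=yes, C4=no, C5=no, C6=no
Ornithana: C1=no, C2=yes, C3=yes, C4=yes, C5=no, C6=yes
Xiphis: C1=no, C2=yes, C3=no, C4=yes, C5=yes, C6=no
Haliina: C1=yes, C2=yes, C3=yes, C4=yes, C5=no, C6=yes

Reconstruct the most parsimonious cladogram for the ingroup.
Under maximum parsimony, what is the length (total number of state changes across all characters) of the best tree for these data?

Character polarity is set by the outgroup: the derived state is whichever differs from the outgroup's state, so for C4 the derived state is 'no', and for the remaining characters it is 'yes'.
C1 (derived state 'yes') is unique to Haliina (autapomorphy; uninformative for grouping).
All ingroup taxa share the derived state 'yes' for C2; it defines the ingroup but does not resolve relationships within it.
C3 (derived state 'yes') is shared by Haliina, Ornithana, Xipharia, and Zygellus — a synapomorphy uniting that clade.
Only Xipharia and Zygellus show the derived state 'no' for C4, supporting them as a clade.
C5 (derived state 'yes') is shared by Glyptis and Xiphis — a synapomorphy uniting that clade.
C6 (derived state 'yes') is shared by Haliina and Ornithana — a synapomorphy uniting that clade.
Most parsimonious ingroup topology: (((Zygellus,Xipharia),(Ornithana,Haliina)),(Glyptis,Xiphis)).
Changes per character on this tree: C1: 1; C2: 1; C3: 1; C4: 1; C5: 1; C6: 1.
Total = 6.

6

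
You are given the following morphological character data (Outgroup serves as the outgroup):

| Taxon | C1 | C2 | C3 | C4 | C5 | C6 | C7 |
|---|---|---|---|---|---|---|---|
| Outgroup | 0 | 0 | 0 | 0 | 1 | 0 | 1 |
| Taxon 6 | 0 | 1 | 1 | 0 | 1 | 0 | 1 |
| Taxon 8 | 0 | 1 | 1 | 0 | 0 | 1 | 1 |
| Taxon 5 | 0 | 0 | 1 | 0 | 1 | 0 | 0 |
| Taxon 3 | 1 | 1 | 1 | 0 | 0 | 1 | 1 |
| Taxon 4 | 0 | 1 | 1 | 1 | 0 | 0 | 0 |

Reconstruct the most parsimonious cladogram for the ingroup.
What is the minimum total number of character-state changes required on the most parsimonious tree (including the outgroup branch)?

8

Character polarity is set by the outgroup: the derived state is whichever differs from the outgroup's state, so for C5, C7 the derived state is '0', and for the remaining characters it is '1'.
C1 (derived state '1') is unique to Taxon 3 (autapomorphy; uninformative for grouping).
C2 (derived state '1') is shared by Taxon 3, Taxon 4, Taxon 6, and Taxon 8 — a synapomorphy uniting that clade.
C3 (derived state '1') is shared by all ingroup taxa — unites the whole ingroup.
C4: derived state '1' in Taxon 4 only — an autapomorphy, so it tells us nothing about relationships among taxa.
C5: derived state '0' in Taxon 3, Taxon 4, and Taxon 8 only — synapomorphy for {Taxon 3, Taxon 4, Taxon 8}.
Only Taxon 3 and Taxon 8 show the derived state '1' for C6, supporting them as a clade.
C7 (state '0') occurs in Taxon 4 and Taxon 5 but conflicts with the nesting implied by the other characters — most parsimoniously interpreted as homoplasy.
Most parsimonious ingroup topology: ((Taxon 6,((Taxon 8,Taxon 3),Taxon 4)),Taxon 5).
Changes per character on this tree: C1: 1; C2: 1; C3: 1; C4: 1; C5: 1; C6: 1; C7: 2.
Total = 8.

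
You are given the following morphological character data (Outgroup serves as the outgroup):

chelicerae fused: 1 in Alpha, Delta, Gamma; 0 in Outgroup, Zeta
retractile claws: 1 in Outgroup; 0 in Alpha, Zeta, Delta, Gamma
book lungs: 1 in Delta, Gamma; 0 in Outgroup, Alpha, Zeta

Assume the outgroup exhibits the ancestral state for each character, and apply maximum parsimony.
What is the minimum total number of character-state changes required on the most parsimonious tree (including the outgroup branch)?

Character polarity is set by the outgroup: the derived state is whichever differs from the outgroup's state, so for retractile claws the derived state is '0', and for the remaining characters it is '1'.
Only Alpha, Delta, and Gamma show the derived state '1' for chelicerae fused, supporting them as a clade.
retractile claws (derived state '0') is shared by all ingroup taxa — unites the whole ingroup.
book lungs (derived state '1') is shared by Delta and Gamma — a synapomorphy uniting that clade.
Most parsimonious ingroup topology: ((Alpha,(Delta,Gamma)),Zeta).
Changes per character on this tree: chelicerae fused: 1; retractile claws: 1; book lungs: 1.
Total = 3.

3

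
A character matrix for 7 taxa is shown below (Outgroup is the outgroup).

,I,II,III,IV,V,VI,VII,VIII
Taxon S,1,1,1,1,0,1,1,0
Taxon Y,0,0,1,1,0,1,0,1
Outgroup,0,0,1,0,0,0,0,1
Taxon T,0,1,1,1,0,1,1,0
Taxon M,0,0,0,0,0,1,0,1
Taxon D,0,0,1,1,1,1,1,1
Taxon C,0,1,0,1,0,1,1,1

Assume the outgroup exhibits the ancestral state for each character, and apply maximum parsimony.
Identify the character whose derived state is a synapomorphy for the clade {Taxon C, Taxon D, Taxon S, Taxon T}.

VII

Character polarity is set by the outgroup: the derived state is whichever differs from the outgroup's state, so for III, VIII the derived state is '0', and for the remaining characters it is '1'.
I (derived state '1') is unique to Taxon S (autapomorphy; uninformative for grouping).
II: derived state '1' in Taxon C, Taxon S, and Taxon T only — synapomorphy for {Taxon C, Taxon S, Taxon T}.
III groups Taxon C and Taxon M, which is incompatible with the clades supported by the remaining characters; treating it as convergent (homoplasy) costs fewer steps than any alternative tree.
Only Taxon C, Taxon D, Taxon S, Taxon T, and Taxon Y show the derived state '1' for IV, supporting them as a clade.
V: derived state '1' in Taxon D only — an autapomorphy, so it tells us nothing about relationships among taxa.
All ingroup taxa share the derived state '1' for VI; it defines the ingroup but does not resolve relationships within it.
Only Taxon C, Taxon D, Taxon S, and Taxon T show the derived state '1' for VII, supporting them as a clade.
Only Taxon S and Taxon T show the derived state '0' for VIII, supporting them as a clade.
Most parsimonious ingroup topology: ((((Taxon C,(Taxon T,Taxon S)),Taxon D),Taxon Y),Taxon M).
The clade {Taxon C, Taxon D, Taxon S, Taxon T} is supported by VII: its derived state '1' occurs in exactly those taxa and in no other taxon (including the outgroup).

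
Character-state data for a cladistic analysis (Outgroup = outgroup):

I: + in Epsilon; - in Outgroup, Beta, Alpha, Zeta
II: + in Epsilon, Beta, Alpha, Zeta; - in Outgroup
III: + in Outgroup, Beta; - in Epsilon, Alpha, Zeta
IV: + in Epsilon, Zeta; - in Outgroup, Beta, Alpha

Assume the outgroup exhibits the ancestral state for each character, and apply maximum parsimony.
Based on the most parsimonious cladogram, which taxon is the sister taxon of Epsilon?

Character polarity is set by the outgroup: the derived state is whichever differs from the outgroup's state, so for III the derived state is '-', and for the remaining characters it is '+'.
I (derived state '+') is unique to Epsilon (autapomorphy; uninformative for grouping).
All ingroup taxa share the derived state '+' for II; it defines the ingroup but does not resolve relationships within it.
Only Alpha, Epsilon, and Zeta show the derived state '-' for III, supporting them as a clade.
Only Epsilon and Zeta show the derived state '+' for IV, supporting them as a clade.
Most parsimonious ingroup topology: (((Epsilon,Zeta),Alpha),Beta).
Epsilon and Zeta form a cherry on this tree, so they are sister taxa.

Zeta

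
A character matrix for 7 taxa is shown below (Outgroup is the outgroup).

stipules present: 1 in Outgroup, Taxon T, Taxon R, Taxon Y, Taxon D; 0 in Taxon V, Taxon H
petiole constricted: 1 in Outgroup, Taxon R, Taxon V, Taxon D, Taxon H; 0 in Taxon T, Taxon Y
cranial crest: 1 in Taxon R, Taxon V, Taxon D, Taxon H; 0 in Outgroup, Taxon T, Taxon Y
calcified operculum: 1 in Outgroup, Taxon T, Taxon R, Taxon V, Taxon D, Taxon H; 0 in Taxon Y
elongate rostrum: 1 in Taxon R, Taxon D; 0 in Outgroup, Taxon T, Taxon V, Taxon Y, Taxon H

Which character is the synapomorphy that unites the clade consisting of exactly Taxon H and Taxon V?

Character polarity is set by the outgroup: the derived state is whichever differs from the outgroup's state, so for stipules present, petiole constricted, calcified operculum the derived state is '0', and for the remaining characters it is '1'.
stipules present: derived state '0' in Taxon H and Taxon V only — synapomorphy for {Taxon H, Taxon V}.
Only Taxon T and Taxon Y show the derived state '0' for petiole constricted, supporting them as a clade.
cranial crest (derived state '1') is shared by Taxon D, Taxon H, Taxon R, and Taxon V — a synapomorphy uniting that clade.
calcified operculum (derived state '0') is unique to Taxon Y (autapomorphy; uninformative for grouping).
elongate rostrum (derived state '1') is shared by Taxon D and Taxon R — a synapomorphy uniting that clade.
Most parsimonious ingroup topology: ((Taxon T,Taxon Y),((Taxon R,Taxon D),(Taxon V,Taxon H))).
The clade {Taxon H, Taxon V} is supported by stipules present: its derived state '0' occurs in exactly those taxa and in no other taxon (including the outgroup).

stipules present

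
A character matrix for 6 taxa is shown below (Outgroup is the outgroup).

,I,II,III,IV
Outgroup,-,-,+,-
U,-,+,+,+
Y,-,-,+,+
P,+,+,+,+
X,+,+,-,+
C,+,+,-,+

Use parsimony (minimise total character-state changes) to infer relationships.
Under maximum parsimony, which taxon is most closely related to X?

C

Character polarity is set by the outgroup: the derived state is whichever differs from the outgroup's state, so for III the derived state is '-', and for the remaining characters it is '+'.
I: derived state '+' in C, P, and X only — synapomorphy for {C, P, X}.
II (derived state '+') is shared by C, P, U, and X — a synapomorphy uniting that clade.
III (derived state '-') is shared by C and X — a synapomorphy uniting that clade.
All ingroup taxa share the derived state '+' for IV; it defines the ingroup but does not resolve relationships within it.
Most parsimonious ingroup topology: ((U,(P,(X,C))),Y).
X and C form a cherry on this tree, so they are sister taxa.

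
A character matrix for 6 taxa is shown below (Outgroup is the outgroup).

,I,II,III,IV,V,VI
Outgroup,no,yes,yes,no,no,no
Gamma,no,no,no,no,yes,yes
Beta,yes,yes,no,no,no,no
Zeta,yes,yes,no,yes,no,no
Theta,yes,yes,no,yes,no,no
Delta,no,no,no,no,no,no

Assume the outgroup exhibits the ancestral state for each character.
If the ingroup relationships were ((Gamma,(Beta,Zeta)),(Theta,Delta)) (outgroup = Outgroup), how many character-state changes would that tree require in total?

9

Map each character onto ((Gamma,(Beta,Zeta)),(Theta,Delta)) (rooted by Outgroup) and count the minimum state changes it requires (Fitch parsimony):
I: 2; II: 2; III: 1; IV: 2; V: 1; VI: 1.
Total tree length = 9.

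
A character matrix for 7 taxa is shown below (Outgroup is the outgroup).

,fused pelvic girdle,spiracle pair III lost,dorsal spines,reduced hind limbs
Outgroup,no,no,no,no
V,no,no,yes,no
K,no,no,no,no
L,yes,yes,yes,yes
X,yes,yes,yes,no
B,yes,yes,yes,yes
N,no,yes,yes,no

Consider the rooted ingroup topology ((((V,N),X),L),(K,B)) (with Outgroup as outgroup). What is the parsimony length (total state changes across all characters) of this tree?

Map each character onto ((((V,N),X),L),(K,B)) (rooted by Outgroup) and count the minimum state changes it requires (Fitch parsimony):
fused pelvic girdle: 3; spiracle pair III lost: 3; dorsal spines: 2; reduced hind limbs: 2.
Total tree length = 10.

10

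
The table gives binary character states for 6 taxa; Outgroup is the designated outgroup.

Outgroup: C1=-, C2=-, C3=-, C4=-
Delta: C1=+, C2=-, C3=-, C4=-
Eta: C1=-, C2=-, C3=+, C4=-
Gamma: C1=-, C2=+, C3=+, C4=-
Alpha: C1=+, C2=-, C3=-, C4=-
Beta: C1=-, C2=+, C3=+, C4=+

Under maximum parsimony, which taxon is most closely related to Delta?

The outgroup has state '-' for every character, so '+' is the derived state throughout.
C1 (derived state '+') is shared by Alpha and Delta — a synapomorphy uniting that clade.
C2 (derived state '+') is shared by Beta and Gamma — a synapomorphy uniting that clade.
Only Beta, Eta, and Gamma show the derived state '+' for C3, supporting them as a clade.
C4 (derived state '+') is unique to Beta (autapomorphy; uninformative for grouping).
Most parsimonious ingroup topology: ((Delta,Alpha),(Eta,(Gamma,Beta))).
Delta and Alpha form a cherry on this tree, so they are sister taxa.

Alpha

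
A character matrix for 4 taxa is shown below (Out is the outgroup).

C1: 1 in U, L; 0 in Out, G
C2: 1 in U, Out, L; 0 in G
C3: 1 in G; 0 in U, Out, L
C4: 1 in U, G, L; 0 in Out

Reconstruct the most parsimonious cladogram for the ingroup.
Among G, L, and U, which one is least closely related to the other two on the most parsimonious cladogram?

Character polarity is set by the outgroup: the derived state is whichever differs from the outgroup's state, so for C2 the derived state is '0', and for the remaining characters it is '1'.
Only L and U show the derived state '1' for C1, supporting them as a clade.
C2: derived state '0' in G only — an autapomorphy, so it tells us nothing about relationships among taxa.
C3: derived state '1' in G only — an autapomorphy, so it tells us nothing about relationships among taxa.
C4 (derived state '1') is shared by all ingroup taxa — unites the whole ingroup.
Most parsimonious ingroup topology: ((U,L),G).
U and L share a more recent common ancestor with each other than either does with G, so G is the least closely related of the three.

G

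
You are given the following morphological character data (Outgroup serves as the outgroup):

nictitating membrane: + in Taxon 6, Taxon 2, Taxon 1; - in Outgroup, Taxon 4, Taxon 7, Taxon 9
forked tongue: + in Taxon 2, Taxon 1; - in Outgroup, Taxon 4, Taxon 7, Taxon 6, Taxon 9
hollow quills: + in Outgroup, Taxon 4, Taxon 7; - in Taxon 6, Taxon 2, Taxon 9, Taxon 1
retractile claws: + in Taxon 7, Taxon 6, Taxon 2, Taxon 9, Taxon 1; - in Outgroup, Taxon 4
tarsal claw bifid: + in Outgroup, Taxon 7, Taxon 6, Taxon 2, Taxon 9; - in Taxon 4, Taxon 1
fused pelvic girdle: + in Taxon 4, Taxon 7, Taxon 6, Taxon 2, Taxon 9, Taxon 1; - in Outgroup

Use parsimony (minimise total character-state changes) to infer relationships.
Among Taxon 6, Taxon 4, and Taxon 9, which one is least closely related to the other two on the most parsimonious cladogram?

Taxon 4

Character polarity is set by the outgroup: the derived state is whichever differs from the outgroup's state, so for hollow quills, tarsal claw bifid the derived state is '-', and for the remaining characters it is '+'.
nictitating membrane: derived state '+' in Taxon 1, Taxon 2, and Taxon 6 only — synapomorphy for {Taxon 1, Taxon 2, Taxon 6}.
Only Taxon 1 and Taxon 2 show the derived state '+' for forked tongue, supporting them as a clade.
hollow quills (derived state '-') is shared by Taxon 1, Taxon 2, Taxon 6, and Taxon 9 — a synapomorphy uniting that clade.
Only Taxon 1, Taxon 2, Taxon 6, Taxon 7, and Taxon 9 show the derived state '+' for retractile claws, supporting them as a clade.
tarsal claw bifid (state '-') occurs in Taxon 1 and Taxon 4 but conflicts with the nesting implied by the other characters — most parsimoniously interpreted as homoplasy.
fused pelvic girdle (derived state '+') is shared by all ingroup taxa — unites the whole ingroup.
Most parsimonious ingroup topology: (Taxon 4,(Taxon 7,((Taxon 6,(Taxon 2,Taxon 1)),Taxon 9))).
Taxon 6 and Taxon 9 share a more recent common ancestor with each other than either does with Taxon 4, so Taxon 4 is the least closely related of the three.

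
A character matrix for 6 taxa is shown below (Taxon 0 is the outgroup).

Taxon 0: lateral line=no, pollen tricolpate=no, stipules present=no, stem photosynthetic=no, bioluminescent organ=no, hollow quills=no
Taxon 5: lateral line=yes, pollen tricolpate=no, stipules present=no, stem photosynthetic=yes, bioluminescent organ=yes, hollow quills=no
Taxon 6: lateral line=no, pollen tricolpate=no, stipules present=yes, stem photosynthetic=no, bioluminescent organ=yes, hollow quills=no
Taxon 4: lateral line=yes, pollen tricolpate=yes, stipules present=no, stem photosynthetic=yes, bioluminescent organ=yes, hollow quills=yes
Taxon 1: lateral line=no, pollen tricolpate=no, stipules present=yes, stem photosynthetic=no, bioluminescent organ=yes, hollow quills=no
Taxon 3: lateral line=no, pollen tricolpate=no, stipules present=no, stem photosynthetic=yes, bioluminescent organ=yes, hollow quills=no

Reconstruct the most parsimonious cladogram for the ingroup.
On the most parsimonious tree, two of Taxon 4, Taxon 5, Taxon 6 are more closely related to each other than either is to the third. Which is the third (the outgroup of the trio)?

The outgroup has state 'no' for every character, so 'yes' is the derived state throughout.
Only Taxon 4 and Taxon 5 show the derived state 'yes' for lateral line, supporting them as a clade.
pollen tricolpate: derived state 'yes' in Taxon 4 only — an autapomorphy, so it tells us nothing about relationships among taxa.
stipules present (derived state 'yes') is shared by Taxon 1 and Taxon 6 — a synapomorphy uniting that clade.
stem photosynthetic: derived state 'yes' in Taxon 3, Taxon 4, and Taxon 5 only — synapomorphy for {Taxon 3, Taxon 4, Taxon 5}.
All ingroup taxa share the derived state 'yes' for bioluminescent organ; it defines the ingroup but does not resolve relationships within it.
hollow quills (derived state 'yes') is unique to Taxon 4 (autapomorphy; uninformative for grouping).
Most parsimonious ingroup topology: (((Taxon 5,Taxon 4),Taxon 3),(Taxon 6,Taxon 1)).
Taxon 5 and Taxon 4 share a more recent common ancestor with each other than either does with Taxon 6, so Taxon 6 is the least closely related of the three.

Taxon 6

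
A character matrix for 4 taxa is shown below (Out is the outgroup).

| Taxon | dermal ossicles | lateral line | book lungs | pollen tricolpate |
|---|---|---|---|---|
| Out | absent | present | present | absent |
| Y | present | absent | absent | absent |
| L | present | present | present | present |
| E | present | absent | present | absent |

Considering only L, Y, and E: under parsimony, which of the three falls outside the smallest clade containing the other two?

Character polarity is set by the outgroup: the derived state is whichever differs from the outgroup's state, so for lateral line, book lungs the derived state is 'absent', and for the remaining characters it is 'present'.
dermal ossicles (derived state 'present') is shared by all ingroup taxa — unites the whole ingroup.
lateral line: derived state 'absent' in E and Y only — synapomorphy for {E, Y}.
book lungs: derived state 'absent' in Y only — an autapomorphy, so it tells us nothing about relationships among taxa.
pollen tricolpate (derived state 'present') is unique to L (autapomorphy; uninformative for grouping).
Most parsimonious ingroup topology: ((Y,E),L).
Y and E share a more recent common ancestor with each other than either does with L, so L is the least closely related of the three.

L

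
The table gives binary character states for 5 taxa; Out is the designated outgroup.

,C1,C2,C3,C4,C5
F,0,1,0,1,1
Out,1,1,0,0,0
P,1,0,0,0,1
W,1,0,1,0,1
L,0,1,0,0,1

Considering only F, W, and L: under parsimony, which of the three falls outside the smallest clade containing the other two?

W

Character polarity is set by the outgroup: the derived state is whichever differs from the outgroup's state, so for C1, C2 the derived state is '0', and for the remaining characters it is '1'.
C1: derived state '0' in F and L only — synapomorphy for {F, L}.
C2 (derived state '0') is shared by P and W — a synapomorphy uniting that clade.
C3: derived state '1' in W only — an autapomorphy, so it tells us nothing about relationships among taxa.
C4 (derived state '1') is unique to F (autapomorphy; uninformative for grouping).
All ingroup taxa share the derived state '1' for C5; it defines the ingroup but does not resolve relationships within it.
Most parsimonious ingroup topology: ((F,L),(W,P)).
L and F share a more recent common ancestor with each other than either does with W, so W is the least closely related of the three.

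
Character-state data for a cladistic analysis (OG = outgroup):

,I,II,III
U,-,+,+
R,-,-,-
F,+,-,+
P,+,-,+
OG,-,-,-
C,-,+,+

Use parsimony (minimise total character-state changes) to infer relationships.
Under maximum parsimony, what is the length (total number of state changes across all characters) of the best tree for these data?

3

The outgroup has state '-' for every character, so '+' is the derived state throughout.
Only F and P show the derived state '+' for I, supporting them as a clade.
Only C and U show the derived state '+' for II, supporting them as a clade.
Only C, F, P, and U show the derived state '+' for III, supporting them as a clade.
Most parsimonious ingroup topology: (((C,U),(F,P)),R).
Changes per character on this tree: I: 1; II: 1; III: 1.
Total = 3.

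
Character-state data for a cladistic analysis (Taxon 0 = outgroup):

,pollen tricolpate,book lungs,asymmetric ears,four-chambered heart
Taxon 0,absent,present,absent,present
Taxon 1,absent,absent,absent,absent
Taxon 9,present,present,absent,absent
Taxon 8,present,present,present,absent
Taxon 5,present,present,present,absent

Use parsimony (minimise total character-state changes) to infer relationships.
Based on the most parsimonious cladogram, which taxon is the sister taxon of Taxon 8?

Character polarity is set by the outgroup: the derived state is whichever differs from the outgroup's state, so for book lungs, four-chambered heart the derived state is 'absent', and for the remaining characters it is 'present'.
pollen tricolpate (derived state 'present') is shared by Taxon 5, Taxon 8, and Taxon 9 — a synapomorphy uniting that clade.
book lungs (derived state 'absent') is unique to Taxon 1 (autapomorphy; uninformative for grouping).
Only Taxon 5 and Taxon 8 show the derived state 'present' for asymmetric ears, supporting them as a clade.
four-chambered heart (derived state 'absent') is shared by all ingroup taxa — unites the whole ingroup.
Most parsimonious ingroup topology: (Taxon 1,(Taxon 9,(Taxon 8,Taxon 5))).
Taxon 8 and Taxon 5 form a cherry on this tree, so they are sister taxa.

Taxon 5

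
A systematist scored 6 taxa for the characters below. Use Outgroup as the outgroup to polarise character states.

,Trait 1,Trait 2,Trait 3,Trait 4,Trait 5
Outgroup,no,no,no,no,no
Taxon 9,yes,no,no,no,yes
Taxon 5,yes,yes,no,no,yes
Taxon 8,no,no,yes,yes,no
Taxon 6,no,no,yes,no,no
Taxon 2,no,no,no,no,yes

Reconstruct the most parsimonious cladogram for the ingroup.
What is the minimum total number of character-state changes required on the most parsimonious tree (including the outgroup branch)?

5

The outgroup has state 'no' for every character, so 'yes' is the derived state throughout.
Only Taxon 5 and Taxon 9 show the derived state 'yes' for Trait 1, supporting them as a clade.
Trait 2 (derived state 'yes') is unique to Taxon 5 (autapomorphy; uninformative for grouping).
Trait 3 (derived state 'yes') is shared by Taxon 6 and Taxon 8 — a synapomorphy uniting that clade.
Trait 4: derived state 'yes' in Taxon 8 only — an autapomorphy, so it tells us nothing about relationships among taxa.
Trait 5 (derived state 'yes') is shared by Taxon 2, Taxon 5, and Taxon 9 — a synapomorphy uniting that clade.
Most parsimonious ingroup topology: (((Taxon 9,Taxon 5),Taxon 2),(Taxon 8,Taxon 6)).
Changes per character on this tree: Trait 1: 1; Trait 2: 1; Trait 3: 1; Trait 4: 1; Trait 5: 1.
Total = 5.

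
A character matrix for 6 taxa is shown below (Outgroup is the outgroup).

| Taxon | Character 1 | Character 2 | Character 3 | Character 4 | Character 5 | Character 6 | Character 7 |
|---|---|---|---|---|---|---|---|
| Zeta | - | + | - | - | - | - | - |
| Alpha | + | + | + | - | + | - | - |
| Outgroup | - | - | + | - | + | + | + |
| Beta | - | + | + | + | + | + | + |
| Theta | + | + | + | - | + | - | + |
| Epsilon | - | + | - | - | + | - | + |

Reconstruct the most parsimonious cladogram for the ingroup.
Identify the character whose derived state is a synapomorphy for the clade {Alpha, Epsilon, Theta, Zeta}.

Character 6

Character polarity is set by the outgroup: the derived state is whichever differs from the outgroup's state, so for Character 3, Character 5, Character 6, Character 7 the derived state is '-', and for the remaining characters it is '+'.
Only Alpha and Theta show the derived state '+' for Character 1, supporting them as a clade.
All ingroup taxa share the derived state '+' for Character 2; it defines the ingroup but does not resolve relationships within it.
Only Epsilon and Zeta show the derived state '-' for Character 3, supporting them as a clade.
Character 4: derived state '+' in Beta only — an autapomorphy, so it tells us nothing about relationships among taxa.
Character 5 (derived state '-') is unique to Zeta (autapomorphy; uninformative for grouping).
Character 6: derived state '-' in Alpha, Epsilon, Theta, and Zeta only — synapomorphy for {Alpha, Epsilon, Theta, Zeta}.
Character 7 (state '-') occurs in Alpha and Zeta but conflicts with the nesting implied by the other characters — most parsimoniously interpreted as homoplasy.
Most parsimonious ingroup topology: (((Epsilon,Zeta),(Theta,Alpha)),Beta).
The clade {Alpha, Epsilon, Theta, Zeta} is supported by Character 6: its derived state '-' occurs in exactly those taxa and in no other taxon (including the outgroup).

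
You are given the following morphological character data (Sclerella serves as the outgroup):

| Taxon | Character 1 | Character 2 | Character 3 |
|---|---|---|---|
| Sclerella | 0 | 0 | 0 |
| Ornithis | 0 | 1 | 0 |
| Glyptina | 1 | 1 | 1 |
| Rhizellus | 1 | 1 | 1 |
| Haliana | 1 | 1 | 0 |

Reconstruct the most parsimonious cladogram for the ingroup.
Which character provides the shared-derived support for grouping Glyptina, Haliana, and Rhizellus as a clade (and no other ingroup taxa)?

Character 1

The outgroup has state '0' for every character, so '1' is the derived state throughout.
Only Glyptina, Haliana, and Rhizellus show the derived state '1' for Character 1, supporting them as a clade.
All ingroup taxa share the derived state '1' for Character 2; it defines the ingroup but does not resolve relationships within it.
Character 3: derived state '1' in Glyptina and Rhizellus only — synapomorphy for {Glyptina, Rhizellus}.
Most parsimonious ingroup topology: (Ornithis,((Glyptina,Rhizellus),Haliana)).
The clade {Glyptina, Haliana, Rhizellus} is supported by Character 1: its derived state '1' occurs in exactly those taxa and in no other taxon (including the outgroup).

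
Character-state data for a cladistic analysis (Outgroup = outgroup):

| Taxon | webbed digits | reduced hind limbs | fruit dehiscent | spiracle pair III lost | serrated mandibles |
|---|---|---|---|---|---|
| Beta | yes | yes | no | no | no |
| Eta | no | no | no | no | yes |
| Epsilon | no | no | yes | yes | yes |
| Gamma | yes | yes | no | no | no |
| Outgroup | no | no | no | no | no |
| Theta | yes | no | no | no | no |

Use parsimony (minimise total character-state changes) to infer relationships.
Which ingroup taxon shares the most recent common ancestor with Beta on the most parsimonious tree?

The outgroup has state 'no' for every character, so 'yes' is the derived state throughout.
Only Beta, Gamma, and Theta show the derived state 'yes' for webbed digits, supporting them as a clade.
Only Beta and Gamma show the derived state 'yes' for reduced hind limbs, supporting them as a clade.
fruit dehiscent (derived state 'yes') is unique to Epsilon (autapomorphy; uninformative for grouping).
spiracle pair III lost: derived state 'yes' in Epsilon only — an autapomorphy, so it tells us nothing about relationships among taxa.
serrated mandibles: derived state 'yes' in Epsilon and Eta only — synapomorphy for {Epsilon, Eta}.
Most parsimonious ingroup topology: ((Theta,(Beta,Gamma)),(Epsilon,Eta)).
Beta and Gamma form a cherry on this tree, so they are sister taxa.

Gamma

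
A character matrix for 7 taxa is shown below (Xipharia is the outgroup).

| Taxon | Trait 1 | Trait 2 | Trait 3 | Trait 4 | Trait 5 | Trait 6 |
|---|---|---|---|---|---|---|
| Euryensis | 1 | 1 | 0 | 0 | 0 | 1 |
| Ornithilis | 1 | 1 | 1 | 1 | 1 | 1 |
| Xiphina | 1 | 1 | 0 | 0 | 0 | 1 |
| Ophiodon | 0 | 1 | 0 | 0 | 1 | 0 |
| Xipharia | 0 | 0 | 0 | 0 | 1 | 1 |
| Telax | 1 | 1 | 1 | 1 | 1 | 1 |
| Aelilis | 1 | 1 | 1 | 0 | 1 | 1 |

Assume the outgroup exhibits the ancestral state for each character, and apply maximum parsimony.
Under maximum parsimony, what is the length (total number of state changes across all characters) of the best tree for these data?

6

Character polarity is set by the outgroup: the derived state is whichever differs from the outgroup's state, so for Trait 5, Trait 6 the derived state is '0', and for the remaining characters it is '1'.
Trait 1 (derived state '1') is shared by Aelilis, Euryensis, Ornithilis, Telax, and Xiphina — a synapomorphy uniting that clade.
All ingroup taxa share the derived state '1' for Trait 2; it defines the ingroup but does not resolve relationships within it.
Trait 3 (derived state '1') is shared by Aelilis, Ornithilis, and Telax — a synapomorphy uniting that clade.
Only Ornithilis and Telax show the derived state '1' for Trait 4, supporting them as a clade.
Trait 5 (derived state '0') is shared by Euryensis and Xiphina — a synapomorphy uniting that clade.
Trait 6: derived state '0' in Ophiodon only — an autapomorphy, so it tells us nothing about relationships among taxa.
Most parsimonious ingroup topology: (((Aelilis,(Ornithilis,Telax)),(Xiphina,Euryensis)),Ophiodon).
Changes per character on this tree: Trait 1: 1; Trait 2: 1; Trait 3: 1; Trait 4: 1; Trait 5: 1; Trait 6: 1.
Total = 6.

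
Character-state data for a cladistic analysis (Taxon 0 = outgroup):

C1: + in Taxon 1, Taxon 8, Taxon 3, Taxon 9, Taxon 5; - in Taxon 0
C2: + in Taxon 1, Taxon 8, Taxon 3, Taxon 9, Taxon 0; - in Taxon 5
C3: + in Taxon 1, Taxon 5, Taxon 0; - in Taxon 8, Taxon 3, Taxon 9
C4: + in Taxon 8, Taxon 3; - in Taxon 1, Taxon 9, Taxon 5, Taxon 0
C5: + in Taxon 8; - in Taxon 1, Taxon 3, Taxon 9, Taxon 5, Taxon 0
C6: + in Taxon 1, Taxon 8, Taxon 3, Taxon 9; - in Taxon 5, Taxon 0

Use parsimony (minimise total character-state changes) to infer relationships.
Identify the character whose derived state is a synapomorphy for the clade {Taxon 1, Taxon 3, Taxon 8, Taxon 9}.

Character polarity is set by the outgroup: the derived state is whichever differs from the outgroup's state, so for C2, C3 the derived state is '-', and for the remaining characters it is '+'.
All ingroup taxa share the derived state '+' for C1; it defines the ingroup but does not resolve relationships within it.
C2 (derived state '-') is unique to Taxon 5 (autapomorphy; uninformative for grouping).
Only Taxon 3, Taxon 8, and Taxon 9 show the derived state '-' for C3, supporting them as a clade.
Only Taxon 3 and Taxon 8 show the derived state '+' for C4, supporting them as a clade.
C5: derived state '+' in Taxon 8 only — an autapomorphy, so it tells us nothing about relationships among taxa.
C6: derived state '+' in Taxon 1, Taxon 3, Taxon 8, and Taxon 9 only — synapomorphy for {Taxon 1, Taxon 3, Taxon 8, Taxon 9}.
Most parsimonious ingroup topology: ((((Taxon 8,Taxon 3),Taxon 9),Taxon 1),Taxon 5).
The clade {Taxon 1, Taxon 3, Taxon 8, Taxon 9} is supported by C6: its derived state '+' occurs in exactly those taxa and in no other taxon (including the outgroup).

C6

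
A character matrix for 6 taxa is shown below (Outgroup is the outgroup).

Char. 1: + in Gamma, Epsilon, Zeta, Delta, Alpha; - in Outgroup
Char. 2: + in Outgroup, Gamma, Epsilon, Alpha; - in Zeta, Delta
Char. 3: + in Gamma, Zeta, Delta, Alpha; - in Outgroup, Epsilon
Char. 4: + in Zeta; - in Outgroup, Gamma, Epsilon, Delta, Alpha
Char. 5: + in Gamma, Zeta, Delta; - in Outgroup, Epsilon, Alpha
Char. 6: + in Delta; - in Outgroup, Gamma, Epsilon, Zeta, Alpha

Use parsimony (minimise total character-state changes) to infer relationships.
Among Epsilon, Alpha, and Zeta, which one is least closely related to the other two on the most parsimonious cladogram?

Epsilon

Character polarity is set by the outgroup: the derived state is whichever differs from the outgroup's state, so for Char. 2 the derived state is '-', and for the remaining characters it is '+'.
All ingroup taxa share the derived state '+' for Char. 1; it defines the ingroup but does not resolve relationships within it.
Char. 2 (derived state '-') is shared by Delta and Zeta — a synapomorphy uniting that clade.
Char. 3: derived state '+' in Alpha, Delta, Gamma, and Zeta only — synapomorphy for {Alpha, Delta, Gamma, Zeta}.
Char. 4 (derived state '+') is unique to Zeta (autapomorphy; uninformative for grouping).
Char. 5 (derived state '+') is shared by Delta, Gamma, and Zeta — a synapomorphy uniting that clade.
Char. 6: derived state '+' in Delta only — an autapomorphy, so it tells us nothing about relationships among taxa.
Most parsimonious ingroup topology: (((Gamma,(Zeta,Delta)),Alpha),Epsilon).
Alpha and Zeta share a more recent common ancestor with each other than either does with Epsilon, so Epsilon is the least closely related of the three.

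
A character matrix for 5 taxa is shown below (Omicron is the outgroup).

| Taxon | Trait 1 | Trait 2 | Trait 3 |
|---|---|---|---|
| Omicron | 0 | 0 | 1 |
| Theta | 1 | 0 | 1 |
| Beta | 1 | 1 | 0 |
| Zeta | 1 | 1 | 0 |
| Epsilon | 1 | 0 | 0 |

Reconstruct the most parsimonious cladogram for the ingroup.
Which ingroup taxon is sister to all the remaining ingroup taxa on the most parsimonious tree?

Character polarity is set by the outgroup: the derived state is whichever differs from the outgroup's state, so for Trait 3 the derived state is '0', and for the remaining characters it is '1'.
Trait 1 (derived state '1') is shared by all ingroup taxa — unites the whole ingroup.
Trait 2: derived state '1' in Beta and Zeta only — synapomorphy for {Beta, Zeta}.
Trait 3: derived state '0' in Beta, Epsilon, and Zeta only — synapomorphy for {Beta, Epsilon, Zeta}.
Most parsimonious ingroup topology: (Theta,((Beta,Zeta),Epsilon)).
Theta is sister to the clade containing all other ingroup taxa, so it is the earliest-diverging (most basal) ingroup lineage.

Theta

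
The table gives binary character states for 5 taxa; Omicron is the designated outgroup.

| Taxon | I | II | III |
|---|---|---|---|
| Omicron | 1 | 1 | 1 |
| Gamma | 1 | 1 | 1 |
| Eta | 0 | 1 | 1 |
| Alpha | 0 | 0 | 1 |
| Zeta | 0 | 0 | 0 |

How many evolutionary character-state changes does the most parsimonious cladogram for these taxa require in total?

The outgroup has state '1' for every character, so '0' is the derived state throughout.
I: derived state '0' in Alpha, Eta, and Zeta only — synapomorphy for {Alpha, Eta, Zeta}.
Only Alpha and Zeta show the derived state '0' for II, supporting them as a clade.
III (derived state '0') is unique to Zeta (autapomorphy; uninformative for grouping).
Most parsimonious ingroup topology: (Gamma,(Eta,(Alpha,Zeta))).
Changes per character on this tree: I: 1; II: 1; III: 1.
Total = 3.

3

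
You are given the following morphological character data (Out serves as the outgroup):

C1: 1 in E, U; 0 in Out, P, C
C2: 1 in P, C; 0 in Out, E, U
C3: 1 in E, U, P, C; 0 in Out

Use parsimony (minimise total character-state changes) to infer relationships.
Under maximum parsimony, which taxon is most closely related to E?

The outgroup has state '0' for every character, so '1' is the derived state throughout.
Only E and U show the derived state '1' for C1, supporting them as a clade.
Only C and P show the derived state '1' for C2, supporting them as a clade.
All ingroup taxa share the derived state '1' for C3; it defines the ingroup but does not resolve relationships within it.
Most parsimonious ingroup topology: ((E,U),(P,C)).
E and U form a cherry on this tree, so they are sister taxa.

U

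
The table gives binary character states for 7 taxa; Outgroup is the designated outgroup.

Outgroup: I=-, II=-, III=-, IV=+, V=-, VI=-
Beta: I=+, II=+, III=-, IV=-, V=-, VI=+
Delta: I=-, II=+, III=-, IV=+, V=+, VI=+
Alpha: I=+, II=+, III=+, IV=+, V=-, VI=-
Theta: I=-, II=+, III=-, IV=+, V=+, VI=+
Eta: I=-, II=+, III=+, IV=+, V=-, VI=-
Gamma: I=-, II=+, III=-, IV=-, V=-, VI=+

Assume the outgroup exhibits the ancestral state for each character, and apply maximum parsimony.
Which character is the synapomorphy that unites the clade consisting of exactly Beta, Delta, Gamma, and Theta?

Character polarity is set by the outgroup: the derived state is whichever differs from the outgroup's state, so for IV the derived state is '-', and for the remaining characters it is '+'.
I (state '+') occurs in Alpha and Beta but conflicts with the nesting implied by the other characters — most parsimoniously interpreted as homoplasy.
II (derived state '+') is shared by all ingroup taxa — unites the whole ingroup.
III: derived state '+' in Alpha and Eta only — synapomorphy for {Alpha, Eta}.
IV (derived state '-') is shared by Beta and Gamma — a synapomorphy uniting that clade.
V: derived state '+' in Delta and Theta only — synapomorphy for {Delta, Theta}.
Only Beta, Delta, Gamma, and Theta show the derived state '+' for VI, supporting them as a clade.
Most parsimonious ingroup topology: (((Beta,Gamma),(Theta,Delta)),(Eta,Alpha)).
The clade {Beta, Delta, Gamma, Theta} is supported by VI: its derived state '+' occurs in exactly those taxa and in no other taxon (including the outgroup).

VI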